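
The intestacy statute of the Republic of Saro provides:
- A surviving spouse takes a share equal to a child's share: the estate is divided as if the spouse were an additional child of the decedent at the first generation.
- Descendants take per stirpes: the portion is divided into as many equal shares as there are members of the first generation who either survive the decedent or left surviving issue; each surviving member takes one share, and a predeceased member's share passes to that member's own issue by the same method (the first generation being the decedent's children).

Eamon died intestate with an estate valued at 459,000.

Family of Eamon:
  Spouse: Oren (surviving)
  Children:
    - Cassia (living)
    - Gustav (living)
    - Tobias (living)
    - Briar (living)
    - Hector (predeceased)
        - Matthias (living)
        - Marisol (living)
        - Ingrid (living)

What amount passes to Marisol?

The spouse counts as an additional share at the children's level, so there are 6 primary shares of 76,500. Oren takes one such share (76,500).
The children's combined portion (382,500) is divided into 5 shares of 76,500: Cassia, Gustav, Tobias, and Briar each take 76,500; Hector's 76,500 share passes to Hector's issue.
Hector's share (76,500) is divided into 3 shares of 25,500: Matthias, Marisol, and Ingrid each take 25,500.

Marisol receives 25,500.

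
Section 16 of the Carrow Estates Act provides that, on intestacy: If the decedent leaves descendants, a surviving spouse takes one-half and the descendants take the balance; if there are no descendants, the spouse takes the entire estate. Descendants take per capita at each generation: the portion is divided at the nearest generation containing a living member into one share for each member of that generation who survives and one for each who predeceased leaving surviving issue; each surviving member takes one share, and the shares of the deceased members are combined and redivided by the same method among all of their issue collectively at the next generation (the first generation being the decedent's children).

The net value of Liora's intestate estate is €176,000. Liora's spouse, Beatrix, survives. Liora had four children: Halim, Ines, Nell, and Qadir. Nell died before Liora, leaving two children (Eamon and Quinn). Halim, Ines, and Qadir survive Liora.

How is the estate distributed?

Beatrix takes one-half of €176,000 = €88,000. The remaining €88,000 passes to the descendants.
The descendants' portion (€88,000) is divided at the children's generation into 4 shares of €22,000. Halim, Ines, and Qadir each take €22,000. The remaining share for the deceased Nell (€22,000) is carried to the next generation.
That pool (€22,000) is divided at the grandchildren's generation equally among Eamon and Quinn: €11,000 each.

Beatrix: €88,000; Halim: €22,000; Ines: €22,000; Eamon: €11,000; Quinn: €11,000; Qadir: €22,000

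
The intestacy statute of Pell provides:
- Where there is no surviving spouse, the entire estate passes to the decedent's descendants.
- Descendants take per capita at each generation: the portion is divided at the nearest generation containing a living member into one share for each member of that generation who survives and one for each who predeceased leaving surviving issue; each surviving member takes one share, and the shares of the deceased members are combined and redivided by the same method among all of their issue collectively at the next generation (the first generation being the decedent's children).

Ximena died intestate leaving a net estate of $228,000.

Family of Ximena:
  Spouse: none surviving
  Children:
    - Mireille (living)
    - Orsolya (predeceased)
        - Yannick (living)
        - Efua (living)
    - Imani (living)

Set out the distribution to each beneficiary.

The entire $228,000 passes to the descendants.
That amount ($228,000) is divided at the children's generation into 3 shares of $76,000. Mireille and Imani each take $76,000. The remaining share for the deceased Orsolya ($76,000) is carried to the next generation.
That pool ($76,000) is divided at the grandchildren's generation equally among Yannick and Efua: $38,000 each.

Mireille: $76,000; Yannick: $38,000; Efua: $38,000; Imani: $76,000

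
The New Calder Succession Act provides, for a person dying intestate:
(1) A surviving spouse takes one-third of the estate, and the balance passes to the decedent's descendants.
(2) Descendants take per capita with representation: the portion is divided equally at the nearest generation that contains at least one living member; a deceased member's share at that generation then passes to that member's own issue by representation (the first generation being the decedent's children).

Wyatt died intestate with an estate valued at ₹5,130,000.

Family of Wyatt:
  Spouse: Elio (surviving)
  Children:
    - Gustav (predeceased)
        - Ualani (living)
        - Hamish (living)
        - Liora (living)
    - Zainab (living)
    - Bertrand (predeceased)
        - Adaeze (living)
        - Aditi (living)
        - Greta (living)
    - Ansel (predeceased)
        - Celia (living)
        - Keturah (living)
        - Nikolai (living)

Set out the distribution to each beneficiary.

Elio takes one-third of ₹5,130,000 = ₹1,710,000. The remaining ₹3,420,000 passes to the descendants.
The descendants' portion (₹3,420,000) is divided into 4 shares of ₹855,000: Zainab takes ₹855,000; Gustav's ₹855,000 share passes to Gustav's issue; Bertrand's ₹855,000 share passes to Bertrand's issue; Ansel's ₹855,000 share passes to Ansel's issue.
Gustav's share (₹855,000) is divided into 3 shares of ₹285,000: Ualani, Hamish, and Liora each take ₹285,000.
Bertrand's share (₹855,000) is divided into 3 shares of ₹285,000: Adaeze, Aditi, and Greta each take ₹285,000.
Ansel's share (₹855,000) is divided into 3 shares of ₹285,000: Celia, Keturah, and Nikolai each take ₹285,000.

Elio: ₹1,710,000; Ualani: ₹285,000; Hamish: ₹285,000; Liora: ₹285,000; Zainab: ₹855,000; Adaeze: ₹285,000; Aditi: ₹285,000; Greta: ₹285,000; Celia: ₹285,000; Keturah: ₹285,000; Nikolai: ₹285,000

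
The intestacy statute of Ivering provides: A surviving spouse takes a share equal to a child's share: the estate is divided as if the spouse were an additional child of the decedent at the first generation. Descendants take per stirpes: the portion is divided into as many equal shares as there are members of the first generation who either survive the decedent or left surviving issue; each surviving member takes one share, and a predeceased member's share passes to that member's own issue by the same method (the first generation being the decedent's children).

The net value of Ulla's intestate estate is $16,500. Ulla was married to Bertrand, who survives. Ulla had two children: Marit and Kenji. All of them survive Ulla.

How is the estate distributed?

Bertrand: $5,500; Marit: $5,500; Kenji: $5,500

The spouse counts as an additional share at the children's level, so there are 3 primary shares of $5,500. Bertrand takes one such share ($5,500).
The children's combined portion ($11,000) is divided into 2 shares of $5,500: Marit and Kenji each take $5,500.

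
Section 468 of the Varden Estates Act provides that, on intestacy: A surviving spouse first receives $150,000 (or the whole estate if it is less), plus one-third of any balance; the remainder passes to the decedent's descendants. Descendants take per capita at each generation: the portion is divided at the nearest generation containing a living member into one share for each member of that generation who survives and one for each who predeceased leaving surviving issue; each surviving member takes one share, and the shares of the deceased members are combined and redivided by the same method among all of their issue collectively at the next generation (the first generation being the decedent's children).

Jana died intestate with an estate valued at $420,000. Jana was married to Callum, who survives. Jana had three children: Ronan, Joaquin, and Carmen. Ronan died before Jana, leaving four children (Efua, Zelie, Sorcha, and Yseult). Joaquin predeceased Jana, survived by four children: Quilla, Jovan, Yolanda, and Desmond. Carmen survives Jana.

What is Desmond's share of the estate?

Desmond receives $15,000.

Callum first takes $150,000, leaving a balance of $270,000. Callum then takes one-third of the balance ($90,000), for a total of $240,000. The remaining $180,000 passes to the descendants.
The descendants' portion ($180,000) is divided at the children's generation into 3 shares of $60,000. Carmen takes $60,000. The 2 shares of the deceased (Ronan and Joaquin) are combined into a pool of $120,000.
That pool ($120,000) is divided at the grandchildren's generation equally among Efua, Zelie, Sorcha, Yseult, Quilla, Jovan, Yolanda, and Desmond: $15,000 each.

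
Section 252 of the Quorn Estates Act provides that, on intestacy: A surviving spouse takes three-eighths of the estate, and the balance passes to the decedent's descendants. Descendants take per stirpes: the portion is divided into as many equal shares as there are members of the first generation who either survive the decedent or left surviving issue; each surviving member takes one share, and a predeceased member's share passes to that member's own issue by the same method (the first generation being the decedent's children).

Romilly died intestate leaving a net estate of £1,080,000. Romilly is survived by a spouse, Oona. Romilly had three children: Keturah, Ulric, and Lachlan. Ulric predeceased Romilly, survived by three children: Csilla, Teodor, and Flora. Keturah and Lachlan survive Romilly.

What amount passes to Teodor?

Teodor receives £75,000.

Oona takes three-eighths of £1,080,000 = £405,000. The remaining £675,000 passes to the descendants.
The descendants' portion (£675,000) is divided into 3 shares of £225,000: Keturah and Lachlan each take £225,000; Ulric's £225,000 share passes to Ulric's issue.
Ulric's share (£225,000) is divided into 3 shares of £75,000: Csilla, Teodor, and Flora each take £75,000.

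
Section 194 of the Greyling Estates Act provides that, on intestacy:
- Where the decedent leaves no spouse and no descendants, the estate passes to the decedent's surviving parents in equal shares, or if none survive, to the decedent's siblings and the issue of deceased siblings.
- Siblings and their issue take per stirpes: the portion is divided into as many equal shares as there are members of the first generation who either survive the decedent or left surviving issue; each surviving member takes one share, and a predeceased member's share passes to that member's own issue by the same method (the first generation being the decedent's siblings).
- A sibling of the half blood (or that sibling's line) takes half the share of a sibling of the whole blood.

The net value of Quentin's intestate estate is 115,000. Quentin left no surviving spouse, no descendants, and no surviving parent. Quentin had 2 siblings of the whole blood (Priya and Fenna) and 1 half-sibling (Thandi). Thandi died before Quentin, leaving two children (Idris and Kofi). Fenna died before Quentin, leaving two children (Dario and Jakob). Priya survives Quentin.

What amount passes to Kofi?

The entire 115,000 passes to the siblings and their issue.
Counting each half-blood sibling's line as half a unit, there are 5/2 units in 115,000, so one unit is 46,000. Whole-blood lines (Priya and Fenna) take 46,000 each; half-blood lines (Thandi) take 23,000 each.
Thandi's share (23,000) is divided into 2 shares of 11,500: Idris and Kofi each take 11,500.
Fenna's share (46,000) is divided into 2 shares of 23,000: Dario and Jakob each take 23,000.

Kofi receives 11,500.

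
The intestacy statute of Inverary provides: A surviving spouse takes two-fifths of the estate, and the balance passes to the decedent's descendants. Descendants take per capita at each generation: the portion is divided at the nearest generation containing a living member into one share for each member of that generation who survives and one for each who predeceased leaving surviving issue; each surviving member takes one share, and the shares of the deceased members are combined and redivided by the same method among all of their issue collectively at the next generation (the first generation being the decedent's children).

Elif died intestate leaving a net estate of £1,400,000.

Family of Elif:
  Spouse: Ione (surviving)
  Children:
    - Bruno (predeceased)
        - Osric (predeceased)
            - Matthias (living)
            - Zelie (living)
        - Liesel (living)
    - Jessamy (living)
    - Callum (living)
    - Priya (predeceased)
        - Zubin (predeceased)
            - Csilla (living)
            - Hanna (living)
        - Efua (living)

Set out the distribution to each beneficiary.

Ione: £560,000; Matthias: £52,500; Zelie: £52,500; Liesel: £105,000; Jessamy: £210,000; Callum: £210,000; Csilla: £52,500; Hanna: £52,500; Efua: £105,000

Ione takes two-fifths of £1,400,000 = £560,000. The remaining £840,000 passes to the descendants.
The descendants' portion (£840,000) is divided at the children's generation into 4 shares of £210,000. Jessamy and Callum each take £210,000. The 2 shares of the deceased (Bruno and Priya) are combined into a pool of £420,000.
That pool (£420,000) is divided at the grandchildren's generation into 4 shares of £105,000. Liesel and Efua each take £105,000. The 2 shares of the deceased (Osric and Zubin) are combined into a pool of £210,000.
That pool (£210,000) is divided at the great-grandchildren's generation equally among Matthias, Zelie, Csilla, and Hanna: £52,500 each.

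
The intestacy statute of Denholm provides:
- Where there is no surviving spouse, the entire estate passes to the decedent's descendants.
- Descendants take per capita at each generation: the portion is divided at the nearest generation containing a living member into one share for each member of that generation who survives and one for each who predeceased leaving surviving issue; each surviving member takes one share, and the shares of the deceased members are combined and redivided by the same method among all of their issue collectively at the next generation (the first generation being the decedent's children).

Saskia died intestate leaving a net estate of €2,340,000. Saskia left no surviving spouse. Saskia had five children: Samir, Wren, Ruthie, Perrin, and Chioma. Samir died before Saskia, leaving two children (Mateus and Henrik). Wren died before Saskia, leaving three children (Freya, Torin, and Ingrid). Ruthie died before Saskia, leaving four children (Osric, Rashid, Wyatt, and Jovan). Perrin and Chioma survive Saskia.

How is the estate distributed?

Mateus: €156,000; Henrik: €156,000; Freya: €156,000; Torin: €156,000; Ingrid: €156,000; Osric: €156,000; Rashid: €156,000; Wyatt: €156,000; Jovan: €156,000; Perrin: €468,000; Chioma: €468,000

The entire €2,340,000 passes to the descendants.
That amount (€2,340,000) is divided at the children's generation into 5 shares of €468,000. Perrin and Chioma each take €468,000. The 3 shares of the deceased (Samir, Wren, and Ruthie) are combined into a pool of €1,404,000.
That pool (€1,404,000) is divided at the grandchildren's generation equally among Mateus, Henrik, Freya, Torin, Ingrid, Osric, Rashid, Wyatt, and Jovan: €156,000 each.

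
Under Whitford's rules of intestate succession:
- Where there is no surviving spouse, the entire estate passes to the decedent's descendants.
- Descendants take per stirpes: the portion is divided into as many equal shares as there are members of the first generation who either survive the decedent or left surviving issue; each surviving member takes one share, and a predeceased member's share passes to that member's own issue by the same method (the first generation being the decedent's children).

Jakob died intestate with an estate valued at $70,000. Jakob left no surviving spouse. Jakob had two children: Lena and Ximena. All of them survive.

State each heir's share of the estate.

The entire $70,000 passes to the descendants.
That amount ($70,000) is divided into 2 shares of $35,000: Lena and Ximena each take $35,000.

Lena: $35,000; Ximena: $35,000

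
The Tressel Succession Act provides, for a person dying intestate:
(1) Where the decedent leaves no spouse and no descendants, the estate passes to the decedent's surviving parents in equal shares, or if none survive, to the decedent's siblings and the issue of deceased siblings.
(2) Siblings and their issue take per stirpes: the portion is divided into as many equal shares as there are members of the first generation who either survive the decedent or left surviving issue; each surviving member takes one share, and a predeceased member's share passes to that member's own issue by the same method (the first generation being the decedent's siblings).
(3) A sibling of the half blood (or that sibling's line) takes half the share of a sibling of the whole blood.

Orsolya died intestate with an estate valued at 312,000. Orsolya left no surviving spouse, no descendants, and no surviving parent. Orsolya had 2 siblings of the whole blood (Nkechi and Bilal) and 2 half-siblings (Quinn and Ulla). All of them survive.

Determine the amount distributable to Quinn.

The entire 312,000 passes to the siblings and their issue.
Counting each half-blood sibling's line as half a unit, there are 3 units in 312,000, so one unit is 104,000. Whole-blood lines (Nkechi and Bilal) take 104,000 each; half-blood lines (Quinn and Ulla) take 52,000 each.

Quinn receives 52,000.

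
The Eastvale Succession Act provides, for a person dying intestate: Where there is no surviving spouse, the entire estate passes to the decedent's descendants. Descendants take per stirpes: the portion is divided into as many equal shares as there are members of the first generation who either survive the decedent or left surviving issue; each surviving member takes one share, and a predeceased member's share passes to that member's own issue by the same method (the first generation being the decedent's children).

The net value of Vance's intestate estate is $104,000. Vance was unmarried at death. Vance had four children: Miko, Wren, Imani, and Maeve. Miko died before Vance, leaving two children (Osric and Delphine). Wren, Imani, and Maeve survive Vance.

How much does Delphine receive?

Delphine receives $13,000.

The entire $104,000 passes to the descendants.
That amount ($104,000) is divided into 4 shares of $26,000: Wren, Imani, and Maeve each take $26,000; Miko's $26,000 share passes to Miko's issue.
Miko's share ($26,000) is divided into 2 shares of $13,000: Osric and Delphine each take $13,000.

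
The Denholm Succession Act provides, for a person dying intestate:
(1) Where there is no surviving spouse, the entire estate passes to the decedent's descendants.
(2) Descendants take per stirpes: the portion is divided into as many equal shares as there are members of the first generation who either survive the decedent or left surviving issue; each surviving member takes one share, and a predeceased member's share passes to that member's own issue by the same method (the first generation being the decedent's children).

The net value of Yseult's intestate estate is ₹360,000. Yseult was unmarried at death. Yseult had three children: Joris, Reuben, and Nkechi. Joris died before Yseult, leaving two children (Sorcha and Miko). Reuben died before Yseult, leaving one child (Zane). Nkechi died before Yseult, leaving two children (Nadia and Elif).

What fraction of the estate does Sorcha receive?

The entire ₹360,000 passes to the descendants.
That amount (₹360,000) is divided into 3 shares of ₹120,000: Joris's ₹120,000 share passes to Joris's issue; Reuben's ₹120,000 share passes to Reuben's issue; Nkechi's ₹120,000 share passes to Nkechi's issue.
Joris's share (₹120,000) is divided into 2 shares of ₹60,000: Sorcha and Miko each take ₹60,000.
Reuben's share (₹120,000) passes entirely to Zane.
Nkechi's share (₹120,000) is divided into 2 shares of ₹60,000: Nadia and Elif each take ₹60,000.

Sorcha receives 1/6 of the estate.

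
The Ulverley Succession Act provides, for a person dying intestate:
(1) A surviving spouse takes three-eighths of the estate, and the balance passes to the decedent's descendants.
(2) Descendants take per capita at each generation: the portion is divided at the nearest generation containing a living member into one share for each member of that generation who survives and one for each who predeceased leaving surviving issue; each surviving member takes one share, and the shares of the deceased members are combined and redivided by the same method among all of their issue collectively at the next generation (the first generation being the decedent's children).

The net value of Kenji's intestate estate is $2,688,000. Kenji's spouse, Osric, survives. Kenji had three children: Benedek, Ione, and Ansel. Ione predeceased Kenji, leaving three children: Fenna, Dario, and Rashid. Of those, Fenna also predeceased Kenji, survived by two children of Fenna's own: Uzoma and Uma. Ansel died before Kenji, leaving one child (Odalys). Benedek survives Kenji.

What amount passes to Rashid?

Osric takes three-eighths of $2,688,000 = $1,008,000. The remaining $1,680,000 passes to the descendants.
The descendants' portion ($1,680,000) is divided at the children's generation into 3 shares of $560,000. Benedek takes $560,000. The 2 shares of the deceased (Ione and Ansel) are combined into a pool of $1,120,000.
That pool ($1,120,000) is divided at the grandchildren's generation into 4 shares of $280,000. Dario, Rashid, and Odalys each take $280,000. The remaining share for the deceased Fenna ($280,000) is carried to the next generation.
That pool ($280,000) is divided at the great-grandchildren's generation equally among Uzoma and Uma: $140,000 each.

Rashid receives $280,000.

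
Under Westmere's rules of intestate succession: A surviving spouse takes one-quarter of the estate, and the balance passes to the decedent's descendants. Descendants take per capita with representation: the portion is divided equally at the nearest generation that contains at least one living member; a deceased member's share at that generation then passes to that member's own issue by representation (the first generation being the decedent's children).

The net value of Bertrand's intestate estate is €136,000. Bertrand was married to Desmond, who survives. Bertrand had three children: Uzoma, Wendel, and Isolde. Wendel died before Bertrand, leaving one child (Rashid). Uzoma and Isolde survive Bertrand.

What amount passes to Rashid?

Desmond takes one-quarter of €136,000 = €34,000. The remaining €102,000 passes to the descendants.
The descendants' portion (€102,000) is divided into 3 shares of €34,000: Uzoma and Isolde each take €34,000; Wendel's €34,000 share passes to Wendel's issue.
Wendel's share (€34,000) passes entirely to Rashid.

Rashid receives €34,000.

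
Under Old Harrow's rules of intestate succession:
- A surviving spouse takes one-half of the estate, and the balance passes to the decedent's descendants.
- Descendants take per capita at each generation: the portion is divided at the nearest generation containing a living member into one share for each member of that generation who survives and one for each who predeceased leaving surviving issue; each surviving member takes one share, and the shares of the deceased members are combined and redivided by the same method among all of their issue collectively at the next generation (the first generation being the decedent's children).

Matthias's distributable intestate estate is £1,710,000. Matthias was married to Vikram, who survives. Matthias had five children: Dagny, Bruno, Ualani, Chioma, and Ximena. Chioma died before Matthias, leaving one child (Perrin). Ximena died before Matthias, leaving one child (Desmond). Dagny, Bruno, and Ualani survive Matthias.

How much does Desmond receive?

Vikram takes one-half of £1,710,000 = £855,000. The remaining £855,000 passes to the descendants.
The descendants' portion (£855,000) is divided at the children's generation into 5 shares of £171,000. Dagny, Bruno, and Ualani each take £171,000. The 2 shares of the deceased (Chioma and Ximena) are combined into a pool of £342,000.
That pool (£342,000) is divided at the grandchildren's generation equally among Perrin and Desmond: £171,000 each.

Desmond receives £171,000.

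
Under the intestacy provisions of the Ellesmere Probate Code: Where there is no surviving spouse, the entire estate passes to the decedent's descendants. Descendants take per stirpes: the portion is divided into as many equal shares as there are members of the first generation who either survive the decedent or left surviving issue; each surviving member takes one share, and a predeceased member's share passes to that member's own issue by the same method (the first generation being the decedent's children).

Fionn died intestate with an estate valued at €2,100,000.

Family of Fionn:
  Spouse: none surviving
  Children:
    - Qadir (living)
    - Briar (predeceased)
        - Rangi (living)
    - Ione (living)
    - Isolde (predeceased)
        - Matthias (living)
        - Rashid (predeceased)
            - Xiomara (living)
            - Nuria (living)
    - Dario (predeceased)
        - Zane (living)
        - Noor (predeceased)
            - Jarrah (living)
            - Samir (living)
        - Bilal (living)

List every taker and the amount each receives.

The entire €2,100,000 passes to the descendants.
That amount (€2,100,000) is divided into 5 shares of €420,000: Qadir and Ione each take €420,000; Briar's €420,000 share passes to Briar's issue; Isolde's €420,000 share passes to Isolde's issue; Dario's €420,000 share passes to Dario's issue.
Briar's share (€420,000) passes entirely to Rangi.
Isolde's share (€420,000) is divided into 2 shares of €210,000: Matthias takes €210,000; Rashid's €210,000 share passes to Rashid's issue.
Rashid's share (€210,000) is divided into 2 shares of €105,000: Xiomara and Nuria each take €105,000.
Dario's share (€420,000) is divided into 3 shares of €140,000: Zane and Bilal each take €140,000; Noor's €140,000 share passes to Noor's issue.
Noor's share (€140,000) is divided into 2 shares of €70,000: Jarrah and Samir each take €70,000.

Qadir: €420,000; Rangi: €420,000; Ione: €420,000; Matthias: €210,000; Xiomara: €105,000; Nuria: €105,000; Zane: €140,000; Jarrah: €70,000; Samir: €70,000; Bilal: €140,000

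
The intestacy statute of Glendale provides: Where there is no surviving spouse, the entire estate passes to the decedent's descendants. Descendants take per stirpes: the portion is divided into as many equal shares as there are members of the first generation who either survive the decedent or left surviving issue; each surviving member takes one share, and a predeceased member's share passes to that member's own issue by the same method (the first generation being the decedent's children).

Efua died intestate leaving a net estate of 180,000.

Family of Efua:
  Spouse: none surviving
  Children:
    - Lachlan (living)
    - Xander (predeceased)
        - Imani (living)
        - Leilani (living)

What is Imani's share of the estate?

The entire 180,000 passes to the descendants.
That amount (180,000) is divided into 2 shares of 90,000: Lachlan takes 90,000; Xander's 90,000 share passes to Xander's issue.
Xander's share (90,000) is divided into 2 shares of 45,000: Imani and Leilani each take 45,000.

Imani receives 45,000.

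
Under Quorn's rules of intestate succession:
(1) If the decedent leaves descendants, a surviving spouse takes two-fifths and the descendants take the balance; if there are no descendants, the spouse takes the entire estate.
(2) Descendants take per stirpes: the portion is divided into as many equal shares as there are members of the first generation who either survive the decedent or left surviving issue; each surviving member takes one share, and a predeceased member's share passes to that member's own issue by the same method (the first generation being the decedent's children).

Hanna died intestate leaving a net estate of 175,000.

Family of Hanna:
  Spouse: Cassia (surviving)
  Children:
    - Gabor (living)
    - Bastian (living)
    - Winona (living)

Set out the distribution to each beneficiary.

Cassia takes two-fifths of 175,000 = 70,000. The remaining 105,000 passes to the descendants.
The descendants' portion (105,000) is divided into 3 shares of 35,000: Gabor, Bastian, and Winona each take 35,000.

Cassia: 70,000; Gabor: 35,000; Bastian: 35,000; Winona: 35,000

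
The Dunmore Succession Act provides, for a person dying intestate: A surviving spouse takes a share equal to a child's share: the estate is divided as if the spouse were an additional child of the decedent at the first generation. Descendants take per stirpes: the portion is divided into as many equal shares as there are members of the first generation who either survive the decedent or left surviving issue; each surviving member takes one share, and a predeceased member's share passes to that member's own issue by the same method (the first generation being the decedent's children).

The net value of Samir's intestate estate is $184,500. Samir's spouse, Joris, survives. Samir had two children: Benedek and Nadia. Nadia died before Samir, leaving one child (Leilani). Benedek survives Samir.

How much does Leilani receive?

The spouse counts as an additional share at the children's level, so there are 3 primary shares of $61,500. Joris takes one such share ($61,500).
The children's combined portion ($123,000) is divided into 2 shares of $61,500: Benedek takes $61,500; Nadia's $61,500 share passes to Nadia's issue.
Nadia's share ($61,500) passes entirely to Leilani.

Leilani receives $61,500.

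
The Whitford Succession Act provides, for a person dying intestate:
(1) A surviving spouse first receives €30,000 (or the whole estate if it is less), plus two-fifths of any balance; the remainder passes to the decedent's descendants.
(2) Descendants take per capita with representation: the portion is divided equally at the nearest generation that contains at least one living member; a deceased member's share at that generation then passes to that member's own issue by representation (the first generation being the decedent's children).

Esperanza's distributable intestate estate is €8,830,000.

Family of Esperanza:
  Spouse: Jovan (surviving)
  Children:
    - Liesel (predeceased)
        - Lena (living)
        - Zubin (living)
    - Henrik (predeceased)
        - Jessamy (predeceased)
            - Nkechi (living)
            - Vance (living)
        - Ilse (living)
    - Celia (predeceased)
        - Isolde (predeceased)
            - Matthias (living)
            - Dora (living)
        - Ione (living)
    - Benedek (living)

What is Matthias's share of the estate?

Matthias receives €330,000.

Jovan first takes €30,000, leaving a balance of €8,800,000. Jovan then takes two-fifths of the balance (€3,520,000), for a total of €3,550,000. The remaining €5,280,000 passes to the descendants.
The descendants' portion (€5,280,000) is divided into 4 shares of €1,320,000: Benedek takes €1,320,000; Liesel's €1,320,000 share passes to Liesel's issue; Henrik's €1,320,000 share passes to Henrik's issue; Celia's €1,320,000 share passes to Celia's issue.
Liesel's share (€1,320,000) is divided into 2 shares of €660,000: Lena and Zubin each take €660,000.
Henrik's share (€1,320,000) is divided into 2 shares of €660,000: Ilse takes €660,000; Jessamy's €660,000 share passes to Jessamy's issue.
Jessamy's share (€660,000) is divided into 2 shares of €330,000: Nkechi and Vance each take €330,000.
Celia's share (€1,320,000) is divided into 2 shares of €660,000: Ione takes €660,000; Isolde's €660,000 share passes to Isolde's issue.
Isolde's share (€660,000) is divided into 2 shares of €330,000: Matthias and Dora each take €330,000.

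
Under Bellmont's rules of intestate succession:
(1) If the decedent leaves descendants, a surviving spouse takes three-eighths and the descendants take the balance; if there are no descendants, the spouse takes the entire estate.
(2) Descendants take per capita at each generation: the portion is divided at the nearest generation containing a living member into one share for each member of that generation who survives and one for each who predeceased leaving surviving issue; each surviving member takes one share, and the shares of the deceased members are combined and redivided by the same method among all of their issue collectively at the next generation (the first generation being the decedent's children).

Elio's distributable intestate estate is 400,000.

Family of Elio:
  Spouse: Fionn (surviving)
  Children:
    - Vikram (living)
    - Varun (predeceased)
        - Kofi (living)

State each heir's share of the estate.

Fionn takes three-eighths of 400,000 = 150,000. The remaining 250,000 passes to the descendants.
The descendants' portion (250,000) is divided at the children's generation into 2 shares of 125,000. Vikram takes 125,000. The remaining share for the deceased Varun (125,000) is carried to the next generation.
That pool (125,000) passes entirely to Kofi, the sole taker at the grandchildren's generation.

Fionn: 150,000; Vikram: 125,000; Kofi: 125,000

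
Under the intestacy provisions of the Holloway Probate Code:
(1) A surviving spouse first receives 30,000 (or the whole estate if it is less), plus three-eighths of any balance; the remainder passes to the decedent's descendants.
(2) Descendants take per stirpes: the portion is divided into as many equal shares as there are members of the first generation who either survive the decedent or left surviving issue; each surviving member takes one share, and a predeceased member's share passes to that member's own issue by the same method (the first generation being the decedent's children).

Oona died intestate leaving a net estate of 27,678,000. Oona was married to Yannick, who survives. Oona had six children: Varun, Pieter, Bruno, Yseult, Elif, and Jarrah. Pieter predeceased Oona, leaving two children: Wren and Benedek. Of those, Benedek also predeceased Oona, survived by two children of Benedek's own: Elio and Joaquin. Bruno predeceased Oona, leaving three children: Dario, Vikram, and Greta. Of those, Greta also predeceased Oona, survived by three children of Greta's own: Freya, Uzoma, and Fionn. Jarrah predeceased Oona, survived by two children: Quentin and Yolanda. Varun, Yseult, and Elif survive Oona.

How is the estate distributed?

Yannick first takes 30,000, leaving a balance of 27,648,000. Yannick then takes three-eighths of the balance (10,368,000), for a total of 10,398,000. The remaining 17,280,000 passes to the descendants.
The descendants' portion (17,280,000) is divided into 6 shares of 2,880,000: Varun, Yseult, and Elif each take 2,880,000; Pieter's 2,880,000 share passes to Pieter's issue; Bruno's 2,880,000 share passes to Bruno's issue; Jarrah's 2,880,000 share passes to Jarrah's issue.
Pieter's share (2,880,000) is divided into 2 shares of 1,440,000: Wren takes 1,440,000; Benedek's 1,440,000 share passes to Benedek's issue.
Benedek's share (1,440,000) is divided into 2 shares of 720,000: Elio and Joaquin each take 720,000.
Bruno's share (2,880,000) is divided into 3 shares of 960,000: Dario and Vikram each take 960,000; Greta's 960,000 share passes to Greta's issue.
Greta's share (960,000) is divided into 3 shares of 320,000: Freya, Uzoma, and Fionn each take 320,000.
Jarrah's share (2,880,000) is divided into 2 shares of 1,440,000: Quentin and Yolanda each take 1,440,000.

Yannick: 10,398,000; Varun: 2,880,000; Wren: 1,440,000; Elio: 720,000; Joaquin: 720,000; Dario: 960,000; Vikram: 960,000; Freya: 320,000; Uzoma: 320,000; Fionn: 320,000; Yseult: 2,880,000; Elif: 2,880,000; Quentin: 1,440,000; Yolanda: 1,440,000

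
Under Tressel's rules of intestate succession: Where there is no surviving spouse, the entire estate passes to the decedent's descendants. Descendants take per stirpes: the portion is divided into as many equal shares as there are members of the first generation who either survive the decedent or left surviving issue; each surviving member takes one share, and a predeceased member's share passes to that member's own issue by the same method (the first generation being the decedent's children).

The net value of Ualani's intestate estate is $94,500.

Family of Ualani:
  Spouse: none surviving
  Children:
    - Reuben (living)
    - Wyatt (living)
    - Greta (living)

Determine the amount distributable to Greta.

Greta receives $31,500.

The entire $94,500 passes to the descendants.
That amount ($94,500) is divided into 3 shares of $31,500: Reuben, Wyatt, and Greta each take $31,500.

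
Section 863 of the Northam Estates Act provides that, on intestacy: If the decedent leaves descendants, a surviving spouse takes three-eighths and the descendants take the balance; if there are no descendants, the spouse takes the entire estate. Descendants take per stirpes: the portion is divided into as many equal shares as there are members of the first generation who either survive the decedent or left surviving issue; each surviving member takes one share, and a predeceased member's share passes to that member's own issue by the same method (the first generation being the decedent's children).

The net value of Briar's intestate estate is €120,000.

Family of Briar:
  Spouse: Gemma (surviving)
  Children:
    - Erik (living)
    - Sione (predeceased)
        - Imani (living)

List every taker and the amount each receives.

Gemma takes three-eighths of €120,000 = €45,000. The remaining €75,000 passes to the descendants.
The descendants' portion (€75,000) is divided into 2 shares of €37,500: Erik takes €37,500; Sione's €37,500 share passes to Sione's issue.
Sione's share (€37,500) passes entirely to Imani.

Gemma: €45,000; Erik: €37,500; Imani: €37,500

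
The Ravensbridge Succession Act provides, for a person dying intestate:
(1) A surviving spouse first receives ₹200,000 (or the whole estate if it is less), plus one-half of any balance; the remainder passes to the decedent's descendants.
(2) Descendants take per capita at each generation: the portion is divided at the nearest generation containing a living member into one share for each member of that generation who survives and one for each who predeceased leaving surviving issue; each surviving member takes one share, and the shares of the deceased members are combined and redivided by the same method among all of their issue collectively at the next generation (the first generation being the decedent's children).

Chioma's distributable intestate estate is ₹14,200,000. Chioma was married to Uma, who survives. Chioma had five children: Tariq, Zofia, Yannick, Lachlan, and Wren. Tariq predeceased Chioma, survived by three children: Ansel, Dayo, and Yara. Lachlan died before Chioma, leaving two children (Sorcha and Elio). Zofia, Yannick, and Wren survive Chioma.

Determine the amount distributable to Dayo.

Uma first takes ₹200,000, leaving a balance of ₹14,000,000. Uma then takes one-half of the balance (₹7,000,000), for a total of ₹7,200,000. The remaining ₹7,000,000 passes to the descendants.
The descendants' portion (₹7,000,000) is divided at the children's generation into 5 shares of ₹1,400,000. Zofia, Yannick, and Wren each take ₹1,400,000. The 2 shares of the deceased (Tariq and Lachlan) are combined into a pool of ₹2,800,000.
That pool (₹2,800,000) is divided at the grandchildren's generation equally among Ansel, Dayo, Yara, Sorcha, and Elio: ₹560,000 each.

Dayo receives ₹560,000.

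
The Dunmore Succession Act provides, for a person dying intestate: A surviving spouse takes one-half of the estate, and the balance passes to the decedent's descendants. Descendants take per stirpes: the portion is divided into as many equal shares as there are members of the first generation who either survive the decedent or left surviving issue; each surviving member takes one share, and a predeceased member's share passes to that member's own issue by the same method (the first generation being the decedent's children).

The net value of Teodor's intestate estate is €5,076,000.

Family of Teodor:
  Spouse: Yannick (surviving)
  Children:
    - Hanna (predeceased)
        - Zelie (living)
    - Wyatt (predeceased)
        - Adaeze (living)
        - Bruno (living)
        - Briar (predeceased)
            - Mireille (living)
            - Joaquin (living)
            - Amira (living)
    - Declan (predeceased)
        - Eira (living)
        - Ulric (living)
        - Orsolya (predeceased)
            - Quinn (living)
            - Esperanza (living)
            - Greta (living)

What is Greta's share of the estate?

Yannick takes one-half of €5,076,000 = €2,538,000. The remaining €2,538,000 passes to the descendants.
The descendants' portion (€2,538,000) is divided into 3 shares of €846,000: Hanna's €846,000 share passes to Hanna's issue; Wyatt's €846,000 share passes to Wyatt's issue; Declan's €846,000 share passes to Declan's issue.
Hanna's share (€846,000) passes entirely to Zelie.
Wyatt's share (€846,000) is divided into 3 shares of €282,000: Adaeze and Bruno each take €282,000; Briar's €282,000 share passes to Briar's issue.
Briar's share (€282,000) is divided into 3 shares of €94,000: Mireille, Joaquin, and Amira each take €94,000.
Declan's share (€846,000) is divided into 3 shares of €282,000: Eira and Ulric each take €282,000; Orsolya's €282,000 share passes to Orsolya's issue.
Orsolya's share (€282,000) is divided into 3 shares of €94,000: Quinn, Esperanza, and Greta each take €94,000.

Greta receives €94,000.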